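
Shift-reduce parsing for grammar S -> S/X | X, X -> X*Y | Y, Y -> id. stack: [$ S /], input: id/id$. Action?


no handle ('S/' is not any RHS); shift 'id'
Action: shift


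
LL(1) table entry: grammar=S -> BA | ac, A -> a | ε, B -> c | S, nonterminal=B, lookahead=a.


For [B, a]: 'a' ∈ FIRST(S)
Entry: B -> S


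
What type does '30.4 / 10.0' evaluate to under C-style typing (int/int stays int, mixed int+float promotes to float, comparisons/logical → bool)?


Operand types: float / float
Rule: mixed int/float promotes to float; int/int stays int
Result type: float


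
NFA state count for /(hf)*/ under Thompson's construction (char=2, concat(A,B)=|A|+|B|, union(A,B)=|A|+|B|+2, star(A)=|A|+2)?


Syntax tree has 2 char leaf(s), 0 union(s), 1 star(s)
chars contribute 2×2 = 4; each union adds +2; each star adds +2
Total: 4 + 0 + 2 = 6 states


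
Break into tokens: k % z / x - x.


Scan left to right, longest-match per lexeme
Tokens: ID(k), OP(%), ID(z), OP(/), ID(x), OP(-), ID(x)


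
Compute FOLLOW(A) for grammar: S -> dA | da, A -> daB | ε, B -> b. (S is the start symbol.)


$ ∈ FOLLOW(S). For each A -> αBβ: add FIRST(β)\{ε} to FOLLOW(B); if β nullable, add FOLLOW(A).
FOLLOW(A) = {$}


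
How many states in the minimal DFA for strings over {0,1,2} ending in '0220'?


Track the longest suffix of input matching a prefix of '0220': 5 classes (prefixes of length 0..4)
Minimal DFA: 5 states


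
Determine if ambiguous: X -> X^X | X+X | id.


'id^id+id' has two parse trees (no precedence encoded between ^ and +)
Ambiguous


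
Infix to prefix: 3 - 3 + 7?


left-to-right (same/higher precedence on left): tree is (+ (- 3 3) 7)
Prefix: + - 3 3 7


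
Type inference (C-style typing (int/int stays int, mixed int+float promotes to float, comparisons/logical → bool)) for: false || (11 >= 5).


Operand types: bool || bool
Rule: logical operators take bool operands and yield bool
Result type: bool


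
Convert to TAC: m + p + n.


Break into single-operator statements:
t1 = m + p
t2 = t1 + n


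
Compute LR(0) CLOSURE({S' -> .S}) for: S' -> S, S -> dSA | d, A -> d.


Start: S' -> .S
For each item with dot before a nonterminal B, add B -> .γ for every B-production
Closure: [S' -> .S, S -> .dSA, S -> .d]


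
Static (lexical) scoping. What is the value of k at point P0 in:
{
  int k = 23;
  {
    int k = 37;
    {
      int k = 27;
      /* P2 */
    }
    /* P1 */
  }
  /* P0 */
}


k declared in the same block as P0
k = 23


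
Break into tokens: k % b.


Scan left to right, longest-match per lexeme
Tokens: ID(k), OP(%), ID(b)


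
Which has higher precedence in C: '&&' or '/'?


'/' is multiplicative (level 10); '&&' is logical AND (level 2)
Higher level binds tighter
'/' has higher precedence than '&&'


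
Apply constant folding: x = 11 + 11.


11 + 11 = 22 at compile time
Optimized: x = 22


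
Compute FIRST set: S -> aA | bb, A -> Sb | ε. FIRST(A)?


Per alternative of A: FIRST(Sb) = {a, b}; FIRST(ε) = {ε}
FIRST(A) = {a, b, ε}


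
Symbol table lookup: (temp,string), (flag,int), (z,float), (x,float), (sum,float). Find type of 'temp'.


Lookup 'temp' → type string


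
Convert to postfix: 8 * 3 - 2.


Left to right (same or higher precedence on left)
Postfix: 8 3 * 2 -


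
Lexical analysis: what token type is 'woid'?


Pattern: letter/underscore followed by alphanumerics, not a keyword
Type: IDENTIFIER


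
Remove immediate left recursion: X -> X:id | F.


Left-recursive alternatives: X:id; non-recursive: F
Introduce X': X -> FX', X' -> :idX' | ε


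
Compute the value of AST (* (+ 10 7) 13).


Evaluate inner: (+ 10 7) = 17
Evaluate root: (* 17 13) = 221
Result: 221


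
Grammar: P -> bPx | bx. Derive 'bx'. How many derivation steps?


Derivation: P => bx
Steps: 1


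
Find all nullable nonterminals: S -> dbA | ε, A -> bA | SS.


A nonterminal is nullable iff some alternative derives ε (directly, or every symbol in it is nullable)
Nullable: {A, S}


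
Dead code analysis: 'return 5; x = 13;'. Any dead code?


statement follows a return and is unreachable
Dead: 'x = 13'


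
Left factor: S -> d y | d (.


Common prefix: 'd'
Factored: S -> d S', S' -> y | (


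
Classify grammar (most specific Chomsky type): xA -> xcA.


LHS has context (more than one symbol) and |LHS| ≤ |RHS|
Classification: Type 1 (Context-Sensitive)


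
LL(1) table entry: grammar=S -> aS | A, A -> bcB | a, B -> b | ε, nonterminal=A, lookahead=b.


For [A, b]: 'b' ∈ FIRST(bcB)
Entry: A -> bcB


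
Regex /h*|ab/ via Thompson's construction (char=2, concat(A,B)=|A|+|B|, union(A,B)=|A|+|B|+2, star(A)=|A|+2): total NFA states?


Syntax tree has 3 char leaf(s), 1 union(s), 1 star(s)
chars contribute 3×2 = 6; each union adds +2; each star adds +2
Total: 6 + 2 + 2 = 10 states


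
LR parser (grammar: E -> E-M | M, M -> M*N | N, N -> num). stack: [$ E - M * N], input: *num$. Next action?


handle 'M*N' on top
Action: reduce (M -> M*N)


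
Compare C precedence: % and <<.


'%' is multiplicative (level 10); '<<' is shift (level 8)
Higher level binds tighter
'%' has higher precedence than '<<'


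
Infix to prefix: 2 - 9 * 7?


'*' binds tighter: tree is (- 2 (* 9 7))
Prefix: - 2 * 9 7


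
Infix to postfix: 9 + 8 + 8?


Left to right (same or higher precedence on left)
Postfix: 9 8 + 8 +


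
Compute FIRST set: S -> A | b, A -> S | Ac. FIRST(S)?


Per alternative of S: FIRST(A) = {b}; FIRST(b) = {b}
FIRST(S) = {b}


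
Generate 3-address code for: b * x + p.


Break into single-operator statements:
t1 = b * x
t2 = t1 + p


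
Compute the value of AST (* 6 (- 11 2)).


Evaluate inner: (- 11 2) = 9
Evaluate root: (* 6 9) = 54
Result: 54


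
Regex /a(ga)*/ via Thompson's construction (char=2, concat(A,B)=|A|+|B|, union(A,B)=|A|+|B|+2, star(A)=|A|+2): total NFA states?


Syntax tree has 3 char leaf(s), 0 union(s), 1 star(s)
chars contribute 3×2 = 6; each union adds +2; each star adds +2
Total: 6 + 0 + 2 = 8 states


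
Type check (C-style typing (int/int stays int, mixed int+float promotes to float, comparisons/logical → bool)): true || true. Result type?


Operand types: bool || bool
Rule: logical operators take bool operands and yield bool
Result type: bool


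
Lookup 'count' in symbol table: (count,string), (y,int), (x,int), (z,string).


Lookup 'count' → type string


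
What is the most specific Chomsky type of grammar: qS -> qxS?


LHS has context (more than one symbol) and |LHS| ≤ |RHS|
Classification: Type 1 (Context-Sensitive)


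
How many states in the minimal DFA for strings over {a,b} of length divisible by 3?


Track length mod 3: states 0..2, accept at 0
Minimal DFA: 3 states


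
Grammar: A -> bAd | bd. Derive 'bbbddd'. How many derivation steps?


Derivation: A => bAd => bbAdd => bbbddd
Steps: 3


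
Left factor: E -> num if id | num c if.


Common prefix: 'num'
Factored: E -> num E', E' -> if id | c if


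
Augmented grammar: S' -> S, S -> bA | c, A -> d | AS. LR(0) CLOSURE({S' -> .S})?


Start: S' -> .S
For each item with dot before a nonterminal B, add B -> .γ for every B-production
Closure: [S' -> .S, S -> .bA, S -> .c]


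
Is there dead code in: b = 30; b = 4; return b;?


first assignment to b is overwritten before any read
Dead: 'b = 30'


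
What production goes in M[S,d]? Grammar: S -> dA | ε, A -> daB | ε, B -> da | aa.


For [S, d]: 'd' ∈ FIRST(dA)
Entry: S -> dA


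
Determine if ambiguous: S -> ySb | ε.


balanced y^n…b^n: each string has a unique parse
Unambiguous


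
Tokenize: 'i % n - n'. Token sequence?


Scan left to right, longest-match per lexeme
Tokens: ID(i), OP(%), ID(n), OP(-), ID(n)


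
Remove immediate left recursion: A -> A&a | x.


Left-recursive alternatives: A&a; non-recursive: x
Introduce A': A -> xA', A' -> &aA' | ε


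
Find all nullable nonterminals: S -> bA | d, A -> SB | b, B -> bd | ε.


A nonterminal is nullable iff some alternative derives ε (directly, or every symbol in it is nullable)
Nullable: {B}


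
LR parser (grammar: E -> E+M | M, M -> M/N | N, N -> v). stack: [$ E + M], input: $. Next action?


handle 'E+M' on top; lookahead ∈ FOLLOW(E) = {+, $}
Action: reduce (E -> E+M)


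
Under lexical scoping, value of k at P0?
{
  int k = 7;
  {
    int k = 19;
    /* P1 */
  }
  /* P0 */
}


k declared in the same block as P0
k = 7


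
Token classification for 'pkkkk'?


Pattern: letter/underscore followed by alphanumerics, not a keyword
Type: IDENTIFIER


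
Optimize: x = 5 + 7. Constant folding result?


5 + 7 = 12 at compile time
Optimized: x = 12


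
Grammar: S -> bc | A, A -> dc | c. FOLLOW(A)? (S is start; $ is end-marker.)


$ ∈ FOLLOW(S). For each A -> αBβ: add FIRST(β)\{ε} to FOLLOW(B); if β nullable, add FOLLOW(A).
FOLLOW(A) = {$}


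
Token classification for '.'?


Pattern: operator symbol
Type: OPERATOR


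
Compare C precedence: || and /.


'/' is multiplicative (level 10); '||' is logical OR (level 1)
Higher level binds tighter
'/' has higher precedence than '||'


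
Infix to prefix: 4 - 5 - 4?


left-to-right (same/higher precedence on left): tree is (- (- 4 5) 4)
Prefix: - - 4 5 4


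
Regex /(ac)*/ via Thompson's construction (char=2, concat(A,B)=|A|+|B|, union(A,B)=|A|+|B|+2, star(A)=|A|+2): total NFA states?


Syntax tree has 2 char leaf(s), 0 union(s), 1 star(s)
chars contribute 2×2 = 4; each union adds +2; each star adds +2
Total: 4 + 0 + 2 = 6 states


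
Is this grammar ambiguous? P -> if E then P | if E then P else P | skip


dangling else: 'if E then if E then skip else skip' parses two ways
Ambiguous


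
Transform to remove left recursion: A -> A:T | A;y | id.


Left-recursive alternatives: A:T, A;y; non-recursive: id
Introduce A': A -> idA', A' -> :TA' | ;yA' | ε


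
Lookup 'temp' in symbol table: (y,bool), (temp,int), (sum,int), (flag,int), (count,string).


Lookup 'temp' → type int


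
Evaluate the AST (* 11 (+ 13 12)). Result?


Evaluate inner: (+ 13 12) = 25
Evaluate root: (* 11 25) = 275
Result: 275


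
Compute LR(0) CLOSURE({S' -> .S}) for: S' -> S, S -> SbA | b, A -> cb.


Start: S' -> .S
For each item with dot before a nonterminal B, add B -> .γ for every B-production
Closure: [S' -> .S, S -> .SbA, S -> .b]


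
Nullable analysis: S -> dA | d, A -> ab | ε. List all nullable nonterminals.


A nonterminal is nullable iff some alternative derives ε (directly, or every symbol in it is nullable)
Nullable: {A}


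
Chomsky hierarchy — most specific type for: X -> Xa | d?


Left-linear: every RHS is a terminal or one nonterminal followed by a terminal
Classification: Type 3 (Regular)


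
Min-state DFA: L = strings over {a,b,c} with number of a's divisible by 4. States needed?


Track (count of a) mod 4: states 0..3, accept at 0
Minimal DFA: 4 states


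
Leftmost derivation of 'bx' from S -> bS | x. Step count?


Derivation: S => bS => bx
Steps: 2


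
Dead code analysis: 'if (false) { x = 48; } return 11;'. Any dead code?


condition is constant false, so the whole block is unreachable
Dead: 'if (false) { x = 48; }'


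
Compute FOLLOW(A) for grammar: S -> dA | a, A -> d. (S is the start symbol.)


$ ∈ FOLLOW(S). For each A -> αBβ: add FIRST(β)\{ε} to FOLLOW(B); if β nullable, add FOLLOW(A).
FOLLOW(A) = {$}


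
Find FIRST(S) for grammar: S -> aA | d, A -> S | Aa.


Per alternative of S: FIRST(aA) = {a}; FIRST(d) = {d}
FIRST(S) = {a, d}


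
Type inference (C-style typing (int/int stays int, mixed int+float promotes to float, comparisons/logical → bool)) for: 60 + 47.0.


Operand types: int + float
Rule: mixed int/float promotes to float; int/int stays int
Result type: float


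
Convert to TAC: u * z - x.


Break into single-operator statements:
t1 = u * z
t2 = t1 - x


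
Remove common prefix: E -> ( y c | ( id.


Common prefix: '('
Factored: E -> ( E', E' -> y c | id


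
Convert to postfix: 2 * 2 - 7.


Left to right (same or higher precedence on left)
Postfix: 2 2 * 7 -


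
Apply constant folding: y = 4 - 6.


4 - 6 = -2 at compile time
Optimized: y = -2


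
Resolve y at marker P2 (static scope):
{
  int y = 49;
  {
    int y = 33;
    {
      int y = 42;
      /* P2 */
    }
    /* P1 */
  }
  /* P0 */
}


y declared in the same block as P2
y = 42


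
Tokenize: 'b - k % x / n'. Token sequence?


Scan left to right, longest-match per lexeme
Tokens: ID(b), OP(-), ID(k), OP(%), ID(x), OP(/), ID(n)


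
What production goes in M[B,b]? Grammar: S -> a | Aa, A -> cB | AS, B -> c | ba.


For [B, b]: 'b' ∈ FIRST(ba)
Entry: B -> ba


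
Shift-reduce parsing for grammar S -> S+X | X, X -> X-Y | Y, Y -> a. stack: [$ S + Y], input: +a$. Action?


'Y' (not preceded by X-) is the handle for X -> Y
Action: reduce (X -> Y)


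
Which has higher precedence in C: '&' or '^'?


'&' is bitwise AND (level 5); '^' is bitwise XOR (level 4)
Higher level binds tighter
'&' has higher precedence than '^'


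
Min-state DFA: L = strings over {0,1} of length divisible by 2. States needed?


Track length mod 2: states 0..1, accept at 0
Minimal DFA: 2 states


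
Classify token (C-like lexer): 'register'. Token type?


Pattern: reserved word
Type: KEYWORD


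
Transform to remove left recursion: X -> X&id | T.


Left-recursive alternatives: X&id; non-recursive: T
Introduce X': X -> TX', X' -> &idX' | ε


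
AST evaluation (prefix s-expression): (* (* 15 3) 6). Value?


Evaluate inner: (* 15 3) = 45
Evaluate root: (* 45 6) = 270
Result: 270


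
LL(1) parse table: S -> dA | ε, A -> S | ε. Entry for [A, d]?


For [A, d]: 'd' ∈ FIRST(S)
Entry: A -> S


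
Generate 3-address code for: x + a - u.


Break into single-operator statements:
t1 = x + a
t2 = t1 - u


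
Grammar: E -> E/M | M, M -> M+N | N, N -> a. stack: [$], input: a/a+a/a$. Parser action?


no handle on stack; shift 'a'
Action: shift


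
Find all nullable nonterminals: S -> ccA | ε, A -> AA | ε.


A nonterminal is nullable iff some alternative derives ε (directly, or every symbol in it is nullable)
Nullable: {A, S}


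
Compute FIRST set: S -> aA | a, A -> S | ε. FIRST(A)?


Per alternative of A: FIRST(S) = {a}; FIRST(ε) = {ε}
FIRST(A) = {a, ε}


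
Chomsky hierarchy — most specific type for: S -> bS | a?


Right-linear: every RHS is a terminal or a terminal followed by one nonterminal
Classification: Type 3 (Regular)


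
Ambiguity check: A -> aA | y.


right-linear, alternatives start with distinct terminals 'a' vs 'y': unique leftmost derivation
Unambiguous


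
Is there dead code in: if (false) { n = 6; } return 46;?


condition is constant false, so the whole block is unreachable
Dead: 'if (false) { n = 6; }'


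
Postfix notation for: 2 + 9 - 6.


Left to right (same or higher precedence on left)
Postfix: 2 9 + 6 -


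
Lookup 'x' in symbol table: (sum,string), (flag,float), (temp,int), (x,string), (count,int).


Lookup 'x' → type string


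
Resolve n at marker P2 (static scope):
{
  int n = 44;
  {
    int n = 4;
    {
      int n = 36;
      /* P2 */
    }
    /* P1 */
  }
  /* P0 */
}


n declared in the same block as P2
n = 36


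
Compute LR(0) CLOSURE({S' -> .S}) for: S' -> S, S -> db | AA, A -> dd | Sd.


Start: S' -> .S
For each item with dot before a nonterminal B, add B -> .γ for every B-production
Closure: [S' -> .S, S -> .db, S -> .AA, A -> .dd, A -> .Sd]


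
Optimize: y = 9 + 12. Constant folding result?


9 + 12 = 21 at compile time
Optimized: y = 21


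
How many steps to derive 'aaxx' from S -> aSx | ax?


Derivation: S => aSx => aaxx
Steps: 2


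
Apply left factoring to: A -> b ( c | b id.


Common prefix: 'b'
Factored: A -> b A', A' -> ( c | id


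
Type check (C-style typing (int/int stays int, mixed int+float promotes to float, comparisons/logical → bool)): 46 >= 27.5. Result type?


Operand types: int >= float
Rule: comparison yields bool
Result type: bool


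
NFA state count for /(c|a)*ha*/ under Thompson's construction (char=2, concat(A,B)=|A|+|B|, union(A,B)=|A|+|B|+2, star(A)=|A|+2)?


Syntax tree has 4 char leaf(s), 1 union(s), 2 star(s)
chars contribute 4×2 = 8; each union adds +2; each star adds +2
Total: 8 + 2 + 4 = 14 states


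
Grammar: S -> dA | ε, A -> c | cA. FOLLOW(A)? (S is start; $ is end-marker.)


$ ∈ FOLLOW(S). For each A -> αBβ: add FIRST(β)\{ε} to FOLLOW(B); if β nullable, add FOLLOW(A).
FOLLOW(A) = {$}


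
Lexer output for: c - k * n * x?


Scan left to right, longest-match per lexeme
Tokens: ID(c), OP(-), ID(k), OP(*), ID(n), OP(*), ID(x)


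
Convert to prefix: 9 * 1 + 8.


left-to-right (same/higher precedence on left): tree is (+ (* 9 1) 8)
Prefix: + * 9 1 8


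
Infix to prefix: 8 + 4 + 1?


left-to-right (same/higher precedence on left): tree is (+ (+ 8 4) 1)
Prefix: + + 8 4 1


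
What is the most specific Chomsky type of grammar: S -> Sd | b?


Left-linear: every RHS is a terminal or one nonterminal followed by a terminal
Classification: Type 3 (Regular)


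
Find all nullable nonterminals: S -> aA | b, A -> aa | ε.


A nonterminal is nullable iff some alternative derives ε (directly, or every symbol in it is nullable)
Nullable: {A}


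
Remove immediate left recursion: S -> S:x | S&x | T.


Left-recursive alternatives: S:x, S&x; non-recursive: T
Introduce S': S -> TS', S' -> :xS' | &xS' | ε


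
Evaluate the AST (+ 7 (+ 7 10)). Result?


Evaluate inner: (+ 7 10) = 17
Evaluate root: (+ 7 17) = 24
Result: 24


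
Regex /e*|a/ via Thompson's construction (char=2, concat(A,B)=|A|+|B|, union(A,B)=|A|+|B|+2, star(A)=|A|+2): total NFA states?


Syntax tree has 2 char leaf(s), 1 union(s), 1 star(s)
chars contribute 2×2 = 4; each union adds +2; each star adds +2
Total: 4 + 2 + 2 = 8 states


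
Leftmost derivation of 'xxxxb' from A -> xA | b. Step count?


Derivation: A => xA => xxA => xxxA => xxxxA => xxxxb
Steps: 5


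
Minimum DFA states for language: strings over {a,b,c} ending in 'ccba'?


Track the longest suffix of input matching a prefix of 'ccba': 5 classes (prefixes of length 0..4)
Minimal DFA: 5 states


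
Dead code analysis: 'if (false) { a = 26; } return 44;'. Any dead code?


condition is constant false, so the whole block is unreachable
Dead: 'if (false) { a = 26; }'


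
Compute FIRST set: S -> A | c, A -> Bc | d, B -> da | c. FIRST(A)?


Per alternative of A: FIRST(Bc) = {c, d}; FIRST(d) = {d}
FIRST(A) = {c, d}


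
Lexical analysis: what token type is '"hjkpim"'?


Pattern: double-quoted sequence
Type: STRING_LITERAL


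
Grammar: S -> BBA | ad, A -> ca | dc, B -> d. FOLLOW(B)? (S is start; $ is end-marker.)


$ ∈ FOLLOW(S). For each A -> αBβ: add FIRST(β)\{ε} to FOLLOW(B); if β nullable, add FOLLOW(A).
FOLLOW(B) = {c, d}


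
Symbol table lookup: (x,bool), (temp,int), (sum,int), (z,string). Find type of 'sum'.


Lookup 'sum' → type int


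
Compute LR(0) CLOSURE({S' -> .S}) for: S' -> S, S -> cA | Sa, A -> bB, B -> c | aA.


Start: S' -> .S
For each item with dot before a nonterminal B, add B -> .γ for every B-production
Closure: [S' -> .S, S -> .cA, S -> .Sa]


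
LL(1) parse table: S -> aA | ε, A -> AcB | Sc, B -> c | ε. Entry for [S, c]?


For [S, c]: ε is nullable and 'c' ∈ FOLLOW(S)
Entry: S -> ε


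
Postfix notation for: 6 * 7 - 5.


Left to right (same or higher precedence on left)
Postfix: 6 7 * 5 -


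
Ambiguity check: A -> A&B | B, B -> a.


precedence layered via separate nonterminal B: deterministic
Unambiguous


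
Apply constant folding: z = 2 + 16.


2 + 16 = 18 at compile time
Optimized: z = 18


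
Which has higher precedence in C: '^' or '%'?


'%' is multiplicative (level 10); '^' is bitwise XOR (level 4)
Higher level binds tighter
'%' has higher precedence than '^'


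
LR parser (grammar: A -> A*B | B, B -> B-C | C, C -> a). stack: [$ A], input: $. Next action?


start symbol A on stack, input exhausted
Action: accept


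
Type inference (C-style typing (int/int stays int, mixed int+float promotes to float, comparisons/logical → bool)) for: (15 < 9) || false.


Operand types: bool || bool
Rule: logical operators take bool operands and yield bool
Result type: bool


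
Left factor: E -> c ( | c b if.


Common prefix: 'c'
Factored: E -> c E', E' -> ( | b if


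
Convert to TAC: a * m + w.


Break into single-operator statements:
t1 = a * m
t2 = t1 + w


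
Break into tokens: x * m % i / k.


Scan left to right, longest-match per lexeme
Tokens: ID(x), OP(*), ID(m), OP(%), ID(i), OP(/), ID(k)


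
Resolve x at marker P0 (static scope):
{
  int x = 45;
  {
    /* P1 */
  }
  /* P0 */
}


x declared in the same block as P0
x = 45


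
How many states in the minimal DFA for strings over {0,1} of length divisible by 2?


Track length mod 2: states 0..1, accept at 0
Minimal DFA: 2 states


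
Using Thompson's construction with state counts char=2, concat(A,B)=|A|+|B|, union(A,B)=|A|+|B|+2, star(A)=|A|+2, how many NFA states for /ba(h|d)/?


Syntax tree has 4 char leaf(s), 1 union(s), 0 star(s)
chars contribute 4×2 = 8; each union adds +2; each star adds +2
Total: 8 + 2 + 0 = 10 states


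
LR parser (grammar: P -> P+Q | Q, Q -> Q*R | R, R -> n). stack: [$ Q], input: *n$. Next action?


shift '*' to continue Q -> Q*R
Action: shift


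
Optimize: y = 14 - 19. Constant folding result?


14 - 19 = -5 at compile time
Optimized: y = -5


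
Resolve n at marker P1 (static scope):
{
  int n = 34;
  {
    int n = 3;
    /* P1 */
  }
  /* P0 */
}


n declared in the same block as P1
n = 3


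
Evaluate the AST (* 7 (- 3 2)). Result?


Evaluate inner: (- 3 2) = 1
Evaluate root: (* 7 1) = 7
Result: 7


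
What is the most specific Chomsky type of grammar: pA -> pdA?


LHS has context (more than one symbol) and |LHS| ≤ |RHS|
Classification: Type 1 (Context-Sensitive)


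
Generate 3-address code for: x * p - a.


Break into single-operator statements:
t1 = x * p
t2 = t1 - a


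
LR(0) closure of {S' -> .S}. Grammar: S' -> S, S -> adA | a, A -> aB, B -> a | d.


Start: S' -> .S
For each item with dot before a nonterminal B, add B -> .γ for every B-production
Closure: [S' -> .S, S -> .adA, S -> .a]


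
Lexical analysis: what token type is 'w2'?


Pattern: letter/underscore followed by alphanumerics, not a keyword
Type: IDENTIFIER


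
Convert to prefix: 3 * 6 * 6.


left-to-right (same/higher precedence on left): tree is (* (* 3 6) 6)
Prefix: * * 3 6 6


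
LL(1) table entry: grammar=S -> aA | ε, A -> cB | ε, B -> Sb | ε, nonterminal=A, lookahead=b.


For [A, b]: ε is nullable and 'b' ∈ FOLLOW(A)
Entry: A -> ε


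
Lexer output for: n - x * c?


Scan left to right, longest-match per lexeme
Tokens: ID(n), OP(-), ID(x), OP(*), ID(c)


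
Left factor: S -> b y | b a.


Common prefix: 'b'
Factored: S -> b S', S' -> y | a


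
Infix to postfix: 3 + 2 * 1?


* has higher precedence, evaluate 2*1 first
Postfix: 3 2 1 * +


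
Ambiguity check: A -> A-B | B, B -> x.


precedence layered via separate nonterminal B: deterministic
Unambiguous


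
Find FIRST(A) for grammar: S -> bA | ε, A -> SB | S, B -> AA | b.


Per alternative of A: FIRST(SB) = {b, ε}; FIRST(S) = {b, ε}
FIRST(A) = {b, ε}


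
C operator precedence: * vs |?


'*' is multiplicative (level 10); '|' is bitwise OR (level 3)
Higher level binds tighter
'*' has higher precedence than '|'


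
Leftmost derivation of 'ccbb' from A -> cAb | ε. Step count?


Derivation: A => cAb => ccAbb => ccbb
Steps: 3


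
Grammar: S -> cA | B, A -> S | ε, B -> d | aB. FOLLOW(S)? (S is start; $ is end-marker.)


$ ∈ FOLLOW(S). For each A -> αBβ: add FIRST(β)\{ε} to FOLLOW(B); if β nullable, add FOLLOW(A).
FOLLOW(S) = {$}


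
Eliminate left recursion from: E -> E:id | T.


Left-recursive alternatives: E:id; non-recursive: T
Introduce E': E -> TE', E' -> :idE' | ε


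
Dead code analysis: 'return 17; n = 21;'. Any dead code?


statement follows a return and is unreachable
Dead: 'n = 21'


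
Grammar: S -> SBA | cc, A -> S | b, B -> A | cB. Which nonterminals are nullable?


A nonterminal is nullable iff some alternative derives ε (directly, or every symbol in it is nullable)
Nullable: {}


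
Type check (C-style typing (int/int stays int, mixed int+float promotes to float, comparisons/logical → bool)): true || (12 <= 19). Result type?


Operand types: bool || bool
Rule: logical operators take bool operands and yield bool
Result type: bool


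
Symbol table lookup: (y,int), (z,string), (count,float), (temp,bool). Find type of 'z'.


Lookup 'z' → type string


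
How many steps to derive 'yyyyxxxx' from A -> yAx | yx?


Derivation: A => yAx => yyAxx => yyyAxxx => yyyyxxxx
Steps: 4


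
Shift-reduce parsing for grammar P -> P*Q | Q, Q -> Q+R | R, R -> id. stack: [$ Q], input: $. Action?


lookahead ∉ {+} so Q won't extend; reduce P -> Q
Action: reduce (P -> Q)


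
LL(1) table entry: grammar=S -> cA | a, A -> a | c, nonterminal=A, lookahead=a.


For [A, a]: 'a' ∈ FIRST(a)
Entry: A -> a


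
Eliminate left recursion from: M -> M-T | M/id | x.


Left-recursive alternatives: M-T, M/id; non-recursive: x
Introduce M': M -> xM', M' -> -TM' | /idM' | ε


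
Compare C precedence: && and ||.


'&&' is logical AND (level 2); '||' is logical OR (level 1)
Higher level binds tighter
'&&' has higher precedence than '||'


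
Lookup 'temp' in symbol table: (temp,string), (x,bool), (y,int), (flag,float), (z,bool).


Lookup 'temp' → type string


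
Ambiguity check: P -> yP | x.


right-linear, alternatives start with distinct terminals 'y' vs 'x': unique leftmost derivation
Unambiguous


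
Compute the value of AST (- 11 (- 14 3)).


Evaluate inner: (- 14 3) = 11
Evaluate root: (- 11 11) = 0
Result: 0


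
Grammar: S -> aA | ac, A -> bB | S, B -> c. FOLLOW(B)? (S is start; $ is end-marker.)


$ ∈ FOLLOW(S). For each A -> αBβ: add FIRST(β)\{ε} to FOLLOW(B); if β nullable, add FOLLOW(A).
FOLLOW(B) = {$}


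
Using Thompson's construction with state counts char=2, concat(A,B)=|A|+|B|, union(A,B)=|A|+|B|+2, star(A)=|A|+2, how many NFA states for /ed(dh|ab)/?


Syntax tree has 6 char leaf(s), 1 union(s), 0 star(s)
chars contribute 6×2 = 12; each union adds +2; each star adds +2
Total: 12 + 2 + 0 = 14 states


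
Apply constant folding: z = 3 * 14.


3 * 14 = 42 at compile time
Optimized: z = 42


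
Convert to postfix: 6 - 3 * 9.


* has higher precedence, evaluate 3*9 first
Postfix: 6 3 9 * -


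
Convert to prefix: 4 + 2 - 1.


left-to-right (same/higher precedence on left): tree is (- (+ 4 2) 1)
Prefix: - + 4 2 1


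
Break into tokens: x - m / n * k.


Scan left to right, longest-match per lexeme
Tokens: ID(x), OP(-), ID(m), OP(/), ID(n), OP(*), ID(k)


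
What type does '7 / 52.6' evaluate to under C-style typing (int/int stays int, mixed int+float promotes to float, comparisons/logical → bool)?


Operand types: int / float
Rule: mixed int/float promotes to float; int/int stays int
Result type: float


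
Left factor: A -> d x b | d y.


Common prefix: 'd'
Factored: A -> d A', A' -> x b | y


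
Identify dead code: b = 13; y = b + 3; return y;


b is read by y's definition; y is returned
No dead code


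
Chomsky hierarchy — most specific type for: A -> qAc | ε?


Single nonterminal LHS, but q^n c^n is not regular
Classification: Type 2 (Context-Free)


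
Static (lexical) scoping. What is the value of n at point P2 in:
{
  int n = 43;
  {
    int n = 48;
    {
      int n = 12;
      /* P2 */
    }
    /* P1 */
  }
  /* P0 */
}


n declared in the same block as P2
n = 12


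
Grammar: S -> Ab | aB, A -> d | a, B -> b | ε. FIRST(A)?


Per alternative of A: FIRST(d) = {d}; FIRST(a) = {a}
FIRST(A) = {a, d}


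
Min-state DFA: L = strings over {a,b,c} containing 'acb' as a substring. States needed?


KMP-style automaton: 3 progress states + 1 absorbing accept = 4
Minimal DFA: 4 states


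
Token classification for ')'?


Pattern: delimiter/punctuation
Type: PUNCTUATION


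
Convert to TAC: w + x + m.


Break into single-operator statements:
t1 = w + x
t2 = t1 + m


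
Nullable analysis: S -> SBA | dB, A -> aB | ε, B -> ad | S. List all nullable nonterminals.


A nonterminal is nullable iff some alternative derives ε (directly, or every symbol in it is nullable)
Nullable: {A}


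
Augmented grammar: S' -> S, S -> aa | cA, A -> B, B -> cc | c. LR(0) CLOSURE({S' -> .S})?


Start: S' -> .S
For each item with dot before a nonterminal B, add B -> .γ for every B-production
Closure: [S' -> .S, S -> .aa, S -> .cA]


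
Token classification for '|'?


Pattern: operator symbol
Type: OPERATOR


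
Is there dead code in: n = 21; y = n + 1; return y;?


n is read by y's definition; y is returned
No dead code


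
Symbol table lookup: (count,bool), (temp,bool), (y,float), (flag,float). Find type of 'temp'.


Lookup 'temp' → type bool


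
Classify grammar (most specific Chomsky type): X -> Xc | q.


Left-linear: every RHS is a terminal or one nonterminal followed by a terminal
Classification: Type 3 (Regular)


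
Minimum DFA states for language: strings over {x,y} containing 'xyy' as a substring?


KMP-style automaton: 3 progress states + 1 absorbing accept = 4
Minimal DFA: 4 states


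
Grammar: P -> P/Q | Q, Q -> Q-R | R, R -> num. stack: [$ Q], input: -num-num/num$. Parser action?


shift '-' to continue Q -> Q-R
Action: shift


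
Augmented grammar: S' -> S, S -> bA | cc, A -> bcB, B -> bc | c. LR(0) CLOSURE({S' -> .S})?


Start: S' -> .S
For each item with dot before a nonterminal B, add B -> .γ for every B-production
Closure: [S' -> .S, S -> .bA, S -> .cc]


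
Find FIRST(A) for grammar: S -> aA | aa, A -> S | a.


Per alternative of A: FIRST(S) = {a}; FIRST(a) = {a}
FIRST(A) = {a}


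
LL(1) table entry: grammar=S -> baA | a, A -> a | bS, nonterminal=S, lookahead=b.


For [S, b]: 'b' ∈ FIRST(baA)
Entry: S -> baA


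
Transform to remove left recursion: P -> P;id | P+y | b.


Left-recursive alternatives: P;id, P+y; non-recursive: b
Introduce P': P -> bP', P' -> ;idP' | +yP' | ε


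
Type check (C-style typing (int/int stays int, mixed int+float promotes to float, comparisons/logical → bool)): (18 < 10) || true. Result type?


Operand types: bool || bool
Rule: logical operators take bool operands and yield bool
Result type: bool


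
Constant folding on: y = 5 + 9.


5 + 9 = 14 at compile time
Optimized: y = 14


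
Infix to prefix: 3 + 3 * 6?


'*' binds tighter: tree is (+ 3 (* 3 6))
Prefix: + 3 * 3 6


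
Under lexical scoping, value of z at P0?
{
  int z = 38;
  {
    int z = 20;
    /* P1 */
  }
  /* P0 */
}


z declared in the same block as P0
z = 38


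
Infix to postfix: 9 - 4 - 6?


Left to right (same or higher precedence on left)
Postfix: 9 4 - 6 -


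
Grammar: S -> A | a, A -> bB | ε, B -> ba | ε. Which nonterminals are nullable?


A nonterminal is nullable iff some alternative derives ε (directly, or every symbol in it is nullable)
Nullable: {A, B, S}


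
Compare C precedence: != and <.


'<' is relational (level 7); '!=' is equality (level 6)
Higher level binds tighter
'<' has higher precedence than '!='


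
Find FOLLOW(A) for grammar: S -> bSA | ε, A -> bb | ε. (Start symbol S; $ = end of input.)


$ ∈ FOLLOW(S). For each A -> αBβ: add FIRST(β)\{ε} to FOLLOW(B); if β nullable, add FOLLOW(A).
FOLLOW(A) = {$, b}


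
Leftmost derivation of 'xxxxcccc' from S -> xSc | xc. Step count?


Derivation: S => xSc => xxScc => xxxSccc => xxxxcccc
Steps: 4


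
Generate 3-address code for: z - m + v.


Break into single-operator statements:
t1 = z - m
t2 = t1 + v


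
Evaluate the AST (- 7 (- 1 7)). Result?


Evaluate inner: (- 1 7) = -6
Evaluate root: (- 7 -6) = 13
Result: 13


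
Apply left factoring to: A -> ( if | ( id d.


Common prefix: '('
Factored: A -> ( A', A' -> if | id d


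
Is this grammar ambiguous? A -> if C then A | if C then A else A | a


dangling else: 'if C then if C then a else a' parses two ways
Ambiguous


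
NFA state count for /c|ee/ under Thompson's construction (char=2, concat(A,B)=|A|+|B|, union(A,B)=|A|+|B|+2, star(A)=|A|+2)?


Syntax tree has 3 char leaf(s), 1 union(s), 0 star(s)
chars contribute 3×2 = 6; each union adds +2; each star adds +2
Total: 6 + 2 + 0 = 8 states


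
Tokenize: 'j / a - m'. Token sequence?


Scan left to right, longest-match per lexeme
Tokens: ID(j), OP(/), ID(a), OP(-), ID(m)


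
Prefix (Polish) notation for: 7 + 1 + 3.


left-to-right (same/higher precedence on left): tree is (+ (+ 7 1) 3)
Prefix: + + 7 1 3


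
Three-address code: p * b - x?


Break into single-operator statements:
t1 = p * b
t2 = t1 - x


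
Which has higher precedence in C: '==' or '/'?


'/' is multiplicative (level 10); '==' is equality (level 6)
Higher level binds tighter
'/' has higher precedence than '=='


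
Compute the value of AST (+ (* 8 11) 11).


Evaluate inner: (* 8 11) = 88
Evaluate root: (+ 88 11) = 99
Result: 99


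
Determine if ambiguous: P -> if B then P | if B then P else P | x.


dangling else: 'if B then if B then x else x' parses two ways
Ambiguous


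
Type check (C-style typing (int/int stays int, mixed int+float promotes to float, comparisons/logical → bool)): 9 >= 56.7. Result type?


Operand types: int >= float
Rule: comparison yields bool
Result type: bool


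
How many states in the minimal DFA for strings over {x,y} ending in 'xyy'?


Track the longest suffix of input matching a prefix of 'xyy': 4 classes (prefixes of length 0..3)
Minimal DFA: 4 states


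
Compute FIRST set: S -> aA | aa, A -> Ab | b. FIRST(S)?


Per alternative of S: FIRST(aA) = {a}; FIRST(aa) = {a}
FIRST(S) = {a}


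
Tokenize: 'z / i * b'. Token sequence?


Scan left to right, longest-match per lexeme
Tokens: ID(z), OP(/), ID(i), OP(*), ID(b)


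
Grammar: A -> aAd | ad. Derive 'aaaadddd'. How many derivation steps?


Derivation: A => aAd => aaAdd => aaaAddd => aaaadddd
Steps: 4


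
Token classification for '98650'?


Pattern: digits only
Type: INTEGER_LITERAL


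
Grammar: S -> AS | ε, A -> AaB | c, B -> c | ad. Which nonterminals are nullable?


A nonterminal is nullable iff some alternative derives ε (directly, or every symbol in it is nullable)
Nullable: {S}


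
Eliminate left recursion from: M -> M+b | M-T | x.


Left-recursive alternatives: M+b, M-T; non-recursive: x
Introduce M': M -> xM', M' -> +bM' | -TM' | ε


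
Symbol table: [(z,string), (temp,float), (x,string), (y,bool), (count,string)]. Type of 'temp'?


Lookup 'temp' → type float


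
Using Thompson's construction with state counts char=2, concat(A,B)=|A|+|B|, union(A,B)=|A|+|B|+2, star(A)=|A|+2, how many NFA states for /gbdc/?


Syntax tree has 4 char leaf(s), 0 union(s), 0 star(s)
chars contribute 4×2 = 8; each union adds +2; each star adds +2
Total: 8 + 0 + 0 = 8 states


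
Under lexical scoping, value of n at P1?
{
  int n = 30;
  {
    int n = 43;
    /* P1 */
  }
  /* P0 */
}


n declared in the same block as P1
n = 43


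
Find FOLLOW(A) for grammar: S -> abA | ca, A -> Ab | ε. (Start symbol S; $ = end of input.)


$ ∈ FOLLOW(S). For each A -> αBβ: add FIRST(β)\{ε} to FOLLOW(B); if β nullable, add FOLLOW(A).
FOLLOW(A) = {$, b}


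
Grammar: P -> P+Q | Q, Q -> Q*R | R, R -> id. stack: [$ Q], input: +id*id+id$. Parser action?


lookahead ∉ {*} so Q won't extend; reduce P -> Q
Action: reduce (P -> Q)


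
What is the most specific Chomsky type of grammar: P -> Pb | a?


Left-linear: every RHS is a terminal or one nonterminal followed by a terminal
Classification: Type 3 (Regular)


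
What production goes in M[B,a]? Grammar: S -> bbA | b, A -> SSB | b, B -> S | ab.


For [B, a]: 'a' ∈ FIRST(ab)
Entry: B -> ab


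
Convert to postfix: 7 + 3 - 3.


Left to right (same or higher precedence on left)
Postfix: 7 3 + 3 -


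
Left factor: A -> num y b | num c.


Common prefix: 'num'
Factored: A -> num A', A' -> y b | c


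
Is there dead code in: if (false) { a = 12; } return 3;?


condition is constant false, so the whole block is unreachable
Dead: 'if (false) { a = 12; }'


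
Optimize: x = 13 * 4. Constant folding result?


13 * 4 = 52 at compile time
Optimized: x = 52


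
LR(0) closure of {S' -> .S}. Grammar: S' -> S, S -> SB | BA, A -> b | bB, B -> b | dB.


Start: S' -> .S
For each item with dot before a nonterminal B, add B -> .γ for every B-production
Closure: [S' -> .S, S -> .SB, S -> .BA, B -> .b, B -> .dB]


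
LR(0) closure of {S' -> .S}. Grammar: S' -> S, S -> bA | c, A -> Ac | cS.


Start: S' -> .S
For each item with dot before a nonterminal B, add B -> .γ for every B-production
Closure: [S' -> .S, S -> .bA, S -> .c]


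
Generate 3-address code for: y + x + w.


Break into single-operator statements:
t1 = y + x
t2 = t1 + w


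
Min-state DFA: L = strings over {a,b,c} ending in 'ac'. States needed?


Track the longest suffix of input matching a prefix of 'ac': 3 classes (prefixes of length 0..2)
Minimal DFA: 3 states


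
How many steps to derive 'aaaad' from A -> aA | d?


Derivation: A => aA => aaA => aaaA => aaaaA => aaaad
Steps: 5


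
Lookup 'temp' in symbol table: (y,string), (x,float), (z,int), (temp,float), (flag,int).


Lookup 'temp' → type float


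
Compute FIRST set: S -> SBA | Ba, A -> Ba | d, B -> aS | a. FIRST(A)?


Per alternative of A: FIRST(Ba) = {a}; FIRST(d) = {d}
FIRST(A) = {a, d}


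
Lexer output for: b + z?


Scan left to right, longest-match per lexeme
Tokens: ID(b), OP(+), ID(z)


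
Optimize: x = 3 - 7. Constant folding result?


3 - 7 = -4 at compile time
Optimized: x = -4


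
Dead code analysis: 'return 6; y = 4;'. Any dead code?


statement follows a return and is unreachable
Dead: 'y = 4'


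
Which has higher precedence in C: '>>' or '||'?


'>>' is shift (level 8); '||' is logical OR (level 1)
Higher level binds tighter
'>>' has higher precedence than '||'


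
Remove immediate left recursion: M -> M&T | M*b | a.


Left-recursive alternatives: M&T, M*b; non-recursive: a
Introduce M': M -> aM', M' -> &TM' | *bM' | ε


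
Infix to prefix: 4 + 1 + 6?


left-to-right (same/higher precedence on left): tree is (+ (+ 4 1) 6)
Prefix: + + 4 1 6


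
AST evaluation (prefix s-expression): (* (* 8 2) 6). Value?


Evaluate inner: (* 8 2) = 16
Evaluate root: (* 16 6) = 96
Result: 96


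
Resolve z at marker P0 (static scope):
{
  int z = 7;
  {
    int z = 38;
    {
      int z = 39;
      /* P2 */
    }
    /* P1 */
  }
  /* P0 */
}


z declared in the same block as P0
z = 7
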